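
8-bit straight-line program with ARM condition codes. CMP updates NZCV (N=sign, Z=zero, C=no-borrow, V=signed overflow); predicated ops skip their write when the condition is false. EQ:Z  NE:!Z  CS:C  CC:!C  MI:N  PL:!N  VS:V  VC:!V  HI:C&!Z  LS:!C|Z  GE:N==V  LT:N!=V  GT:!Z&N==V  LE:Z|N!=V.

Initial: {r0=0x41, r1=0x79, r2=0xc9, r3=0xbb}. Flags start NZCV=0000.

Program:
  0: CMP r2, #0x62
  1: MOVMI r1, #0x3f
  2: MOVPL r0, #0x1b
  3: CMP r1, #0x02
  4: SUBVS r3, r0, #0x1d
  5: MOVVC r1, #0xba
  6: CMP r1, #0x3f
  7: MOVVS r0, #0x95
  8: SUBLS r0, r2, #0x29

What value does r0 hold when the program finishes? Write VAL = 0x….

VAL = 0x95

[0] flags=0011 → (cmp)
[1] flags=0011 MI?F → skip
[2] flags=0011 PL?T → r0=0x1b
[3] flags=0010 → (cmp)
[4] flags=0010 VS?F → skip
[5] flags=0010 VC?T → r1=0xba
[6] flags=0011 → (cmp)
[7] flags=0011 VS?T → r0=0x95
[8] flags=0011 LS?F → skip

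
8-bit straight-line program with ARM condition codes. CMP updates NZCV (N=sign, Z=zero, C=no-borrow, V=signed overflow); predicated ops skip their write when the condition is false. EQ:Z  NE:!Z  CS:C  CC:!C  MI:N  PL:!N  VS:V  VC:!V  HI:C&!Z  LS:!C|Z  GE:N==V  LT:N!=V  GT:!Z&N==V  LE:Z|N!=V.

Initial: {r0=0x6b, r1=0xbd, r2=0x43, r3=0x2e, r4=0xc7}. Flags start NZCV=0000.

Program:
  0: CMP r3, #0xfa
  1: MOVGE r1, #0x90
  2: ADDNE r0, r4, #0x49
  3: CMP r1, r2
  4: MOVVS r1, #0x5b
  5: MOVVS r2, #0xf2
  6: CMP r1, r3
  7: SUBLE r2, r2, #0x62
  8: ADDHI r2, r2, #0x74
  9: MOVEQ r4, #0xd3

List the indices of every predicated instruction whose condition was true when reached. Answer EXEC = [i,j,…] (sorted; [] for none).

EXEC = [1,2,4,5,8]

[0] flags=0000 → (cmp)
[1] flags=0000 GE?T → r1=0x90
[2] flags=0000 NE?T → r0=0x10
[3] flags=0011 → (cmp)
[4] flags=0011 VS?T → r1=0x5b
[5] flags=0011 VS?T → r2=0xf2
[6] flags=0010 → (cmp)
[7] flags=0010 LE?F → skip
[8] flags=0010 HI?T → r2=0x66
[9] flags=0010 EQ?F → skip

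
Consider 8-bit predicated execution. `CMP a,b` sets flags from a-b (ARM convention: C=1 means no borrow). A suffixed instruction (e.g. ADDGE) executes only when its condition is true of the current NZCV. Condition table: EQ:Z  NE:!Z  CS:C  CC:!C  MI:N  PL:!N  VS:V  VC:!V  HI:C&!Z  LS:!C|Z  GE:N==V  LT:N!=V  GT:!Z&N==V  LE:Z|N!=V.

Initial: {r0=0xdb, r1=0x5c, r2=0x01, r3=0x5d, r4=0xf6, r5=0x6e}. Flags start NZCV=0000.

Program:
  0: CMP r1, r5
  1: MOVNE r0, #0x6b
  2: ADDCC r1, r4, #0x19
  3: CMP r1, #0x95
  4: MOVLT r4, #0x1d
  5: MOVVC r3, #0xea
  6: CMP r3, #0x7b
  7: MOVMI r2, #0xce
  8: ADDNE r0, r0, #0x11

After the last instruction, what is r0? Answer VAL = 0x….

[0] flags=1000 → (cmp)
[1] flags=1000 NE?T → r0=0x6b
[2] flags=1000 CC?T → r1=0x0f
[3] flags=0000 → (cmp)
[4] flags=0000 LT?F → skip
[5] flags=0000 VC?T → r3=0xea
[6] flags=0011 → (cmp)
[7] flags=0011 MI?F → skip
[8] flags=0011 NE?T → r0=0x7c

VAL = 0x7c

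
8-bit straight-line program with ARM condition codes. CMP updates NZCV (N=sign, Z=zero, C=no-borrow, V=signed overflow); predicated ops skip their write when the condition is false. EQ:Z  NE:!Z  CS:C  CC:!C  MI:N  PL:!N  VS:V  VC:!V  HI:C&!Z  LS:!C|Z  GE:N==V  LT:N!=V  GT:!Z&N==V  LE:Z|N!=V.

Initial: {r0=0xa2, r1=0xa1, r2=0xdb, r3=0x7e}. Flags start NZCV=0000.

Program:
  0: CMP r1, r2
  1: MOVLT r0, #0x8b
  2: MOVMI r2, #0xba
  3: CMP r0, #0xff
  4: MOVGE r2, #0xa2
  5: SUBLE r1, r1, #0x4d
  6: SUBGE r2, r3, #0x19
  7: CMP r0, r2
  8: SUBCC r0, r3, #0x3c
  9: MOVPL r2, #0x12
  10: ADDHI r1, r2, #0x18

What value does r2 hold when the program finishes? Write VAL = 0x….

VAL = 0xba

[0] flags=1000 → (cmp)
[1] flags=1000 LT?T → r0=0x8b
[2] flags=1000 MI?T → r2=0xba
[3] flags=1000 → (cmp)
[4] flags=1000 GE?F → skip
[5] flags=1000 LE?T → r1=0x54
[6] flags=1000 GE?F → skip
[7] flags=1000 → (cmp)
[8] flags=1000 CC?T → r0=0x42
[9] flags=1000 PL?F → skip
[10] flags=1000 HI?F → skip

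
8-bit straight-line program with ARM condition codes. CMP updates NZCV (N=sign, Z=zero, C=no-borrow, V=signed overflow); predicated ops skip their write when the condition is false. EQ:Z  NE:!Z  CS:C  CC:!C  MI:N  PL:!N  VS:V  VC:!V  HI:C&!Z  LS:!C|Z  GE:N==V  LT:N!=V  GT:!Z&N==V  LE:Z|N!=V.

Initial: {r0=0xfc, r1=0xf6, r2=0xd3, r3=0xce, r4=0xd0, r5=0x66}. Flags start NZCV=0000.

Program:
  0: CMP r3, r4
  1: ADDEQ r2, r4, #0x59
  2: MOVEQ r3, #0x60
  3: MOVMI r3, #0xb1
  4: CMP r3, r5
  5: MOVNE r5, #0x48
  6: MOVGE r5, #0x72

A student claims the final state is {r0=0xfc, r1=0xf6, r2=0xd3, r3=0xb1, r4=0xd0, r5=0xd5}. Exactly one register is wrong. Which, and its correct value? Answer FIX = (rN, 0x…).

[0] flags=1000 → (cmp)
[1] flags=1000 EQ?F → skip
[2] flags=1000 EQ?F → skip
[3] flags=1000 MI?T → r3=0xb1
[4] flags=0011 → (cmp)
[5] flags=0011 NE?T → r5=0x48
[6] flags=0011 GE?F → skip

FIX = (r5, 0x48)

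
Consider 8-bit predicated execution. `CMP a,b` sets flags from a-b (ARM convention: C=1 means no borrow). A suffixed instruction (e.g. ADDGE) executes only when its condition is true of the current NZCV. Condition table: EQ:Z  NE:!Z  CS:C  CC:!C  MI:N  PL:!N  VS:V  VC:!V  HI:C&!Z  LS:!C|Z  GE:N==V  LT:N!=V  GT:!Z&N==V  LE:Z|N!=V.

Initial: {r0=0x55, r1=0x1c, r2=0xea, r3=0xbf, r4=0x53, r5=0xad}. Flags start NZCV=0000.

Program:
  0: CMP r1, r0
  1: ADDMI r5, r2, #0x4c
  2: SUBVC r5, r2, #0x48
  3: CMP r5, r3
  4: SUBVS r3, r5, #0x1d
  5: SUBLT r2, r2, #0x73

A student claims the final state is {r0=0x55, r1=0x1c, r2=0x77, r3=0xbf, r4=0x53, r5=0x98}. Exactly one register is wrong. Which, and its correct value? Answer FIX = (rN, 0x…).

FIX = (r5, 0xa2)

0: ✓ CMP  NZCV=1000
1: ✓ ADDMI  r5←0x36
2: ✓ SUBVC  r5←0xa2
3: ✓ CMP  NZCV=1000
4: · SUBVS
5: ✓ SUBLT  r2←0x77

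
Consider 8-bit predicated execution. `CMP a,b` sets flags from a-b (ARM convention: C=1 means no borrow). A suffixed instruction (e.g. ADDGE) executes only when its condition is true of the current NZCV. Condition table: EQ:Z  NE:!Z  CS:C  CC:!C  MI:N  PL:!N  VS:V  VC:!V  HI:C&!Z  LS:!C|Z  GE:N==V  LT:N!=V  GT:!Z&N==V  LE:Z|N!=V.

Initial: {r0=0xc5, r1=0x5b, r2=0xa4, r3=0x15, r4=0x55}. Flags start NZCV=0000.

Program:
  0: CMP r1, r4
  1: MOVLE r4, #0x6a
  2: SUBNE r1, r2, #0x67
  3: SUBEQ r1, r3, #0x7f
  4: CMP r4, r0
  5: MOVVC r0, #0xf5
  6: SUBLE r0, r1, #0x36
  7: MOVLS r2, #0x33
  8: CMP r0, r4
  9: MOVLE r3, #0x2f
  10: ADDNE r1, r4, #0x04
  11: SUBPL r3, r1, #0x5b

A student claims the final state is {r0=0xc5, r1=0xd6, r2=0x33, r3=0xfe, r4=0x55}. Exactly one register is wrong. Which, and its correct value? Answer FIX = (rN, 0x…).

FIX = (r1, 0x59)

[0] flags=0010 → (cmp)
[1] flags=0010 LE?F → skip
[2] flags=0010 NE?T → r1=0x3d
[3] flags=0010 EQ?F → skip
[4] flags=1001 → (cmp)
[5] flags=1001 VC?F → skip
[6] flags=1001 LE?F → skip
[7] flags=1001 LS?T → r2=0x33
[8] flags=0011 → (cmp)
[9] flags=0011 LE?T → r3=0x2f
[10] flags=0011 NE?T → r1=0x59
[11] flags=0011 PL?T → r3=0xfe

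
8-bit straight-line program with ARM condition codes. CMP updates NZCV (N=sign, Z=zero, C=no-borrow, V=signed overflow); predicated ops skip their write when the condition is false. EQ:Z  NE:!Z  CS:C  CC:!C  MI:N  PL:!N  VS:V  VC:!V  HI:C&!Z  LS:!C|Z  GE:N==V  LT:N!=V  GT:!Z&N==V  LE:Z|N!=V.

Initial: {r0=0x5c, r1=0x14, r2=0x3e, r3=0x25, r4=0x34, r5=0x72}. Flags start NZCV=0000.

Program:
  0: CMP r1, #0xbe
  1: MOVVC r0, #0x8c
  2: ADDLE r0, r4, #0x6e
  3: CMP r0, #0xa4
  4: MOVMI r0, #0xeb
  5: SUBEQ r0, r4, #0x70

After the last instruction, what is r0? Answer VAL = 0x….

[0] flags=0000 → (cmp)
[1] flags=0000 VC?T → r0=0x8c
[2] flags=0000 LE?F → skip
[3] flags=1000 → (cmp)
[4] flags=1000 MI?T → r0=0xeb
[5] flags=1000 EQ?F → skip

VAL = 0xeb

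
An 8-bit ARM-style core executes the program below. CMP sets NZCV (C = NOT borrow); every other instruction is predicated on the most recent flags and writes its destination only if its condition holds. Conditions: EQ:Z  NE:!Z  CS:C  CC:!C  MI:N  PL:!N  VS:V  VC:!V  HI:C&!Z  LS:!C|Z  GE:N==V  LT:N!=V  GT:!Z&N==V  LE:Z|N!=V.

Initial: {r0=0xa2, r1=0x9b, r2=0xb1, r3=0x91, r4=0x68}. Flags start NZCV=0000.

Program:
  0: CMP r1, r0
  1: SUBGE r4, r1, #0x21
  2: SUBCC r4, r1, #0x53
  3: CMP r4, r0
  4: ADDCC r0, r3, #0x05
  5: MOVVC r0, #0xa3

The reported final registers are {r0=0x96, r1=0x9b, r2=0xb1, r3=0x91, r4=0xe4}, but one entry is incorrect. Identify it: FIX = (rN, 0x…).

[0] flags=1000 → (cmp)
[1] flags=1000 GE?F → skip
[2] flags=1000 CC?T → r4=0x48
[3] flags=1001 → (cmp)
[4] flags=1001 CC?T → r0=0x96
[5] flags=1001 VC?F → skip

FIX = (r4, 0x48)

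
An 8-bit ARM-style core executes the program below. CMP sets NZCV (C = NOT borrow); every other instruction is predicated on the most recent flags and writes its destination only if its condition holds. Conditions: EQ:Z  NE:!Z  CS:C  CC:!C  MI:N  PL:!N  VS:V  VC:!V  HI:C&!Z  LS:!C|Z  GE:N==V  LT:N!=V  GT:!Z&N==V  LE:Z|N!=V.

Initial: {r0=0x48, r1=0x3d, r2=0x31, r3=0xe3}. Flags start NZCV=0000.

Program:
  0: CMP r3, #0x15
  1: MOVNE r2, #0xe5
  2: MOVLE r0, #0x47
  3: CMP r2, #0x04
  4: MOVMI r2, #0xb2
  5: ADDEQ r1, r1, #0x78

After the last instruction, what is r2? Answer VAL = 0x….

VAL = 0xb2

0: ✓ CMP  NZCV=1010
1: ✓ MOVNE  r2←0xe5
2: ✓ MOVLE  r0←0x47
3: ✓ CMP  NZCV=1010
4: ✓ MOVMI  r2←0xb2
5: · ADDEQ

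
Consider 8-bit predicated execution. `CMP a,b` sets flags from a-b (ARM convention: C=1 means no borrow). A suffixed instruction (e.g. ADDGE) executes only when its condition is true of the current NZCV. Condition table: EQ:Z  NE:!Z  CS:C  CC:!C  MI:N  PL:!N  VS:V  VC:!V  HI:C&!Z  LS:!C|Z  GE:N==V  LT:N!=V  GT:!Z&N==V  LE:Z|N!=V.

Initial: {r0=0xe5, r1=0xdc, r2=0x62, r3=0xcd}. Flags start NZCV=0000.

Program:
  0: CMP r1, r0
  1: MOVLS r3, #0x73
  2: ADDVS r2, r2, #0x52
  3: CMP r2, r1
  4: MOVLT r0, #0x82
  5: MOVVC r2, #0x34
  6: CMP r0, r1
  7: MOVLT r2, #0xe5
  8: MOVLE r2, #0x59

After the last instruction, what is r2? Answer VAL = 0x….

[0] flags=1000 → (cmp)
[1] flags=1000 LS?T → r3=0x73
[2] flags=1000 VS?F → skip
[3] flags=1001 → (cmp)
[4] flags=1001 LT?F → skip
[5] flags=1001 VC?F → skip
[6] flags=0010 → (cmp)
[7] flags=0010 LT?F → skip
[8] flags=0010 LE?F → skip

VAL = 0x62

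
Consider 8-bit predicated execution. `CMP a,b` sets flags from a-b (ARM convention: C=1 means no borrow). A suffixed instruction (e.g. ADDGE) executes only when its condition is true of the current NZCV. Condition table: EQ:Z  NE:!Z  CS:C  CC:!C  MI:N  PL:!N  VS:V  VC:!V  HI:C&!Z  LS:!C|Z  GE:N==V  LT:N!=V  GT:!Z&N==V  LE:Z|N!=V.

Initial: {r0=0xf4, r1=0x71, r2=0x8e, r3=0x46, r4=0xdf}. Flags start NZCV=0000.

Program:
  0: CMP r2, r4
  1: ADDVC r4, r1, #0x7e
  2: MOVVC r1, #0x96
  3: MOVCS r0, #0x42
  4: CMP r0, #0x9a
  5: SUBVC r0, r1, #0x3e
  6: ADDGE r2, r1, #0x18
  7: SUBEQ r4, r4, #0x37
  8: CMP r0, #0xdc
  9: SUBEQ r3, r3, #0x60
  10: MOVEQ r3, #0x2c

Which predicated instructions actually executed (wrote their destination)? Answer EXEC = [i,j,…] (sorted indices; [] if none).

0: ✓ CMP  NZCV=1000
1: ✓ ADDVC  r4←0xef
2: ✓ MOVVC  r1←0x96
3: · MOVCS
4: ✓ CMP  NZCV=0010
5: ✓ SUBVC  r0←0x58
6: ✓ ADDGE  r2←0xae
7: · SUBEQ
8: ✓ CMP  NZCV=0000
9: · SUBEQ
10: · MOVEQ

EXEC = [1,2,5,6]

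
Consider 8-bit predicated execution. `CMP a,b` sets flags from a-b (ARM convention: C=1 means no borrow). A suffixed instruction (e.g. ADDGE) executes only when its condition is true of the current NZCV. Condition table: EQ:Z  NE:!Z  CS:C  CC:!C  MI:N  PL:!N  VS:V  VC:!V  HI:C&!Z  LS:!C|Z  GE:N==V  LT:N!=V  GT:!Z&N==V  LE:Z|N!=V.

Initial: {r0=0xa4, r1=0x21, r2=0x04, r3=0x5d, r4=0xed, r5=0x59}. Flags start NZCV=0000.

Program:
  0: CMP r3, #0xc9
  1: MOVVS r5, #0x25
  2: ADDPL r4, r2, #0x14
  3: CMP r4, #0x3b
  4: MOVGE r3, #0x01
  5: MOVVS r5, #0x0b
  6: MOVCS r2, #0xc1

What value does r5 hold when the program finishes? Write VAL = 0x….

VAL = 0x25

[0] flags=1001 → (cmp)
[1] flags=1001 VS?T → r5=0x25
[2] flags=1001 PL?F → skip
[3] flags=1010 → (cmp)
[4] flags=1010 GE?F → skip
[5] flags=1010 VS?F → skip
[6] flags=1010 CS?T → r2=0xc1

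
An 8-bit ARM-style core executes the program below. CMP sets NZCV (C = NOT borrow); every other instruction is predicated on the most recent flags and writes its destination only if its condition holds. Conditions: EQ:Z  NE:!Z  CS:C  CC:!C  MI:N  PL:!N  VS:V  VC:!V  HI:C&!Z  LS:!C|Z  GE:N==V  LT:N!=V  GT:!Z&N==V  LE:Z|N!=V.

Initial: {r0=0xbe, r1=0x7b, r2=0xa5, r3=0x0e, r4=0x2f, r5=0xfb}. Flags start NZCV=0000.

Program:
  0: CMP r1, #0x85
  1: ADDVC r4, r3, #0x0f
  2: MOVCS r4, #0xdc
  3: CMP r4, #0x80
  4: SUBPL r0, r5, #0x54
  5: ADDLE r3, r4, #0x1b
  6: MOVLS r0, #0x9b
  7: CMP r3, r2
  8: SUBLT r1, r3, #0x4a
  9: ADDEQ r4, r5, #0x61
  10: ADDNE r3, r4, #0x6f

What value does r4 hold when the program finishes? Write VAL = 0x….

0: ✓ CMP  NZCV=1001
1: · ADDVC
2: · MOVCS
3: ✓ CMP  NZCV=1001
4: · SUBPL
5: · ADDLE
6: ✓ MOVLS  r0←0x9b
7: ✓ CMP  NZCV=0000
8: · SUBLT
9: · ADDEQ
10: ✓ ADDNE  r3←0x9e

VAL = 0x2f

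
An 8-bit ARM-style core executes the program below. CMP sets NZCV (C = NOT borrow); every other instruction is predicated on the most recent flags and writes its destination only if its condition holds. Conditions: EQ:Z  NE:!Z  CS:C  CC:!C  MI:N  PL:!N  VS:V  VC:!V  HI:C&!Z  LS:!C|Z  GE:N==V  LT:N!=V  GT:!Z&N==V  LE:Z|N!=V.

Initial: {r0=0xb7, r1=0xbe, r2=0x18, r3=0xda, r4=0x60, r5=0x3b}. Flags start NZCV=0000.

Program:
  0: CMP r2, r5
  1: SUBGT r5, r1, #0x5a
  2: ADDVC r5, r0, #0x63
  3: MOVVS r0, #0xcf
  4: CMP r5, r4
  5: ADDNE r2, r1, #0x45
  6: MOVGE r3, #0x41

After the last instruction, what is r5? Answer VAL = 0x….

[0] flags=1000 → (cmp)
[1] flags=1000 GT?F → skip
[2] flags=1000 VC?T → r5=0x1a
[3] flags=1000 VS?F → skip
[4] flags=1000 → (cmp)
[5] flags=1000 NE?T → r2=0x03
[6] flags=1000 GE?F → skip

VAL = 0x1a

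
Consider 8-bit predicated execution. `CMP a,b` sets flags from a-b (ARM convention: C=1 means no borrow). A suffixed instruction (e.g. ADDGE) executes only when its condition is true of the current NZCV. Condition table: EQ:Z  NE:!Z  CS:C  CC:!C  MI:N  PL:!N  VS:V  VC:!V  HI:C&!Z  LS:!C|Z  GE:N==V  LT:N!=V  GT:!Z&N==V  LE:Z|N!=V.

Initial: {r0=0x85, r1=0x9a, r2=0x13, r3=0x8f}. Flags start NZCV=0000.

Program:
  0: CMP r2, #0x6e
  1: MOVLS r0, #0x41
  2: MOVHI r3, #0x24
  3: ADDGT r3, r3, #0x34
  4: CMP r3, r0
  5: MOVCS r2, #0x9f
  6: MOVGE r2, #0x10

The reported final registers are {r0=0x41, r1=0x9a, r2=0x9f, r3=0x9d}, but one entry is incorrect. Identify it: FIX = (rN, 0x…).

FIX = (r3, 0x8f)

[0] flags=1000 → (cmp)
[1] flags=1000 LS?T → r0=0x41
[2] flags=1000 HI?F → skip
[3] flags=1000 GT?F → skip
[4] flags=0011 → (cmp)
[5] flags=0011 CS?T → r2=0x9f
[6] flags=0011 GE?F → skip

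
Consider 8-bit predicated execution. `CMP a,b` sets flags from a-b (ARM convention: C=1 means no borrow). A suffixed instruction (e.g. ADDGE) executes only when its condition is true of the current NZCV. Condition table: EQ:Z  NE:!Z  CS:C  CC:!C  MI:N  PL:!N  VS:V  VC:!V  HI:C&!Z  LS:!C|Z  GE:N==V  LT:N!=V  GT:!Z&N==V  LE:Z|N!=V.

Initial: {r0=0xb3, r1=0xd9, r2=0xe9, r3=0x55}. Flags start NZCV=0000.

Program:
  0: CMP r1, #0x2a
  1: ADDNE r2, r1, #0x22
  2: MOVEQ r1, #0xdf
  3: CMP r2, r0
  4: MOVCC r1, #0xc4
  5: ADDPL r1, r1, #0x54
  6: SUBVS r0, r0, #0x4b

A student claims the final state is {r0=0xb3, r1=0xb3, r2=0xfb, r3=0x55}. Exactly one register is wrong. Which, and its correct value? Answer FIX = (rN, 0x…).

FIX = (r1, 0x2d)

0: ✓ CMP  NZCV=1010
1: ✓ ADDNE  r2←0xfb
2: · MOVEQ
3: ✓ CMP  NZCV=0010
4: · MOVCC
5: ✓ ADDPL  r1←0x2d
6: · SUBVS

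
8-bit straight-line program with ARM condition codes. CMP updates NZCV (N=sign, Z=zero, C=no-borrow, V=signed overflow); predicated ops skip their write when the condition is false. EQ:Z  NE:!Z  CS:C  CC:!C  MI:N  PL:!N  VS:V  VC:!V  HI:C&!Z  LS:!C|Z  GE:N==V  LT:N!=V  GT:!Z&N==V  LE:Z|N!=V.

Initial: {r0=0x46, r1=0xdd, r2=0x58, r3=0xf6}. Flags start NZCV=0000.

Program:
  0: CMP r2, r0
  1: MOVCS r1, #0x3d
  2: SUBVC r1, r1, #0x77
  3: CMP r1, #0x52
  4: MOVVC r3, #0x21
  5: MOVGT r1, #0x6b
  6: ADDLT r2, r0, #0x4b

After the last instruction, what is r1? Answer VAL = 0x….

VAL = 0xc6

0: ✓ CMP  NZCV=0010
1: ✓ MOVCS  r1←0x3d
2: ✓ SUBVC  r1←0xc6
3: ✓ CMP  NZCV=0011
4: · MOVVC
5: · MOVGT
6: ✓ ADDLT  r2←0x91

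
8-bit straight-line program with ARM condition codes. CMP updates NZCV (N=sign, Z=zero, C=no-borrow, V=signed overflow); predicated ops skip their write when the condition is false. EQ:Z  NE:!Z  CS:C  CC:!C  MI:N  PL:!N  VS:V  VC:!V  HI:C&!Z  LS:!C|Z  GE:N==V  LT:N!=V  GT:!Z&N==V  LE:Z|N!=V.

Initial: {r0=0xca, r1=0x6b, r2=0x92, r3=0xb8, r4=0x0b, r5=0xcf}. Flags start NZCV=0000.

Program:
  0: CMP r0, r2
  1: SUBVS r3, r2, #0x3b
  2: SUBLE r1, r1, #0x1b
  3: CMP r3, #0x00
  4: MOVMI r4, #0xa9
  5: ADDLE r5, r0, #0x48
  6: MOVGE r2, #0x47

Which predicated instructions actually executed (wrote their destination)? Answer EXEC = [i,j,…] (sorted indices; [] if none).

EXEC = [4,5]

0: ✓ CMP  NZCV=0010
1: · SUBVS
2: · SUBLE
3: ✓ CMP  NZCV=1010
4: ✓ MOVMI  r4←0xa9
5: ✓ ADDLE  r5←0x12
6: · MOVGE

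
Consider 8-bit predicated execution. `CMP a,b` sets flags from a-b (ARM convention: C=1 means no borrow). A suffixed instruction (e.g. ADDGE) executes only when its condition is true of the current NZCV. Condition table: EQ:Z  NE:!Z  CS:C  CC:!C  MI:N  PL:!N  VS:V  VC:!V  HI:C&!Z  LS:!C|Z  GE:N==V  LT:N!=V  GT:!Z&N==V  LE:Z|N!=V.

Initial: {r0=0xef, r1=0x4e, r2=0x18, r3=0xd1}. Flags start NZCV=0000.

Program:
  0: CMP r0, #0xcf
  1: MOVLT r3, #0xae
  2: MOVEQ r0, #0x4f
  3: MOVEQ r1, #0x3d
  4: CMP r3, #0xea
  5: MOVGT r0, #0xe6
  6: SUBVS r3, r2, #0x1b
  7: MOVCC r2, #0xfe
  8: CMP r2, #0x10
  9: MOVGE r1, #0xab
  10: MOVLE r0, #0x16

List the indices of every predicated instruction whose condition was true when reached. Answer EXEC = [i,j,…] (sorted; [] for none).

EXEC = [7,10]

[0] flags=0010 → (cmp)
[1] flags=0010 LT?F → skip
[2] flags=0010 EQ?F → skip
[3] flags=0010 EQ?F → skip
[4] flags=1000 → (cmp)
[5] flags=1000 GT?F → skip
[6] flags=1000 VS?F → skip
[7] flags=1000 CC?T → r2=0xfe
[8] flags=1010 → (cmp)
[9] flags=1010 GE?F → skip
[10] flags=1010 LE?T → r0=0x16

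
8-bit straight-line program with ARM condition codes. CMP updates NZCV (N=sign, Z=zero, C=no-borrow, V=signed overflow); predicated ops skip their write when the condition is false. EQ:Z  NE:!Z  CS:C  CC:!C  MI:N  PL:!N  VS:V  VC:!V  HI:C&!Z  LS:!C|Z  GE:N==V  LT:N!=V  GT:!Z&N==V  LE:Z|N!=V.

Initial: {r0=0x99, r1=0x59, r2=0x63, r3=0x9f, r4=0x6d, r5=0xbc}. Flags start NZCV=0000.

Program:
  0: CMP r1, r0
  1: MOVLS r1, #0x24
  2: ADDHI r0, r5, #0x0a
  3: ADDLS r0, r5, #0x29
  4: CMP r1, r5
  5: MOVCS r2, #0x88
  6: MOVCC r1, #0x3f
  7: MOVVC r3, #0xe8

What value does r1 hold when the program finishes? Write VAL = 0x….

0: ✓ CMP  NZCV=1001
1: ✓ MOVLS  r1←0x24
2: · ADDHI
3: ✓ ADDLS  r0←0xe5
4: ✓ CMP  NZCV=0000
5: · MOVCS
6: ✓ MOVCC  r1←0x3f
7: ✓ MOVVC  r3←0xe8

VAL = 0x3f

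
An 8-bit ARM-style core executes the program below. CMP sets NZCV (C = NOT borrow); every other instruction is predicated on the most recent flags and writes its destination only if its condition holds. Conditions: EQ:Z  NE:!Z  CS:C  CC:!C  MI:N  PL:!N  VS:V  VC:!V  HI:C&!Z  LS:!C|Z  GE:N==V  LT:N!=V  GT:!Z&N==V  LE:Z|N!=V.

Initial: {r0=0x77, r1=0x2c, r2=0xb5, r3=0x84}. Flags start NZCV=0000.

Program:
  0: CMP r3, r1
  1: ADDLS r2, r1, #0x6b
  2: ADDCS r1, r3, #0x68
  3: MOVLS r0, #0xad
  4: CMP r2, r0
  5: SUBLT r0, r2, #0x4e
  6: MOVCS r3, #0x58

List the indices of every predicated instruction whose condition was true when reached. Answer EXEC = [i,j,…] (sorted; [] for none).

EXEC = [2,5,6]

[0] flags=0011 → (cmp)
[1] flags=0011 LS?F → skip
[2] flags=0011 CS?T → r1=0xec
[3] flags=0011 LS?F → skip
[4] flags=0011 → (cmp)
[5] flags=0011 LT?T → r0=0x67
[6] flags=0011 CS?T → r3=0x58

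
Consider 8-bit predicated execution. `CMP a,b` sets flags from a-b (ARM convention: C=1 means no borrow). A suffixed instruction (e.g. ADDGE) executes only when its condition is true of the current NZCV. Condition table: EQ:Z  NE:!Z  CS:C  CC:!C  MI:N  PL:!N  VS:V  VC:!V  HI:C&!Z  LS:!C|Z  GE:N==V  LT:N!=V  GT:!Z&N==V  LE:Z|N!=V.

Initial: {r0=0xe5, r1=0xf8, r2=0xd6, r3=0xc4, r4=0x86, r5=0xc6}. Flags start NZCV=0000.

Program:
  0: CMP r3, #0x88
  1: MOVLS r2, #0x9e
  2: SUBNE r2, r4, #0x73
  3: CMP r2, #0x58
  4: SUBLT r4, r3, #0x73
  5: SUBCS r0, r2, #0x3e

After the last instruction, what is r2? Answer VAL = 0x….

0: ✓ CMP  NZCV=0010
1: · MOVLS
2: ✓ SUBNE  r2←0x13
3: ✓ CMP  NZCV=1000
4: ✓ SUBLT  r4←0x51
5: · SUBCS

VAL = 0x13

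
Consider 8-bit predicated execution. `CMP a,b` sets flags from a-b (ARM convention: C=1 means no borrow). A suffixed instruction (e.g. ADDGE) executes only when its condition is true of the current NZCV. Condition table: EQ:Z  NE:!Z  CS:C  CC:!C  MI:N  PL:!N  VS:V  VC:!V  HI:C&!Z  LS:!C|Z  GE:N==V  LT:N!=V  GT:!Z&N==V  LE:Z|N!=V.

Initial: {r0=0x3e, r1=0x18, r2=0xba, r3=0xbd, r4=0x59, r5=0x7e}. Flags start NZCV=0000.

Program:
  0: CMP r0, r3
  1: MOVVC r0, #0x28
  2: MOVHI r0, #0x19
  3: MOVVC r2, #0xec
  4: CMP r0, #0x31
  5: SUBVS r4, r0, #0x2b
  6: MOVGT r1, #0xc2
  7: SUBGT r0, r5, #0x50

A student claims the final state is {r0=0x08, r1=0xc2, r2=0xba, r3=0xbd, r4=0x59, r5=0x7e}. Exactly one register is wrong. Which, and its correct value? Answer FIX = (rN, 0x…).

FIX = (r0, 0x2e)

0: ✓ CMP  NZCV=1001
1: · MOVVC
2: · MOVHI
3: · MOVVC
4: ✓ CMP  NZCV=0010
5: · SUBVS
6: ✓ MOVGT  r1←0xc2
7: ✓ SUBGT  r0←0x2e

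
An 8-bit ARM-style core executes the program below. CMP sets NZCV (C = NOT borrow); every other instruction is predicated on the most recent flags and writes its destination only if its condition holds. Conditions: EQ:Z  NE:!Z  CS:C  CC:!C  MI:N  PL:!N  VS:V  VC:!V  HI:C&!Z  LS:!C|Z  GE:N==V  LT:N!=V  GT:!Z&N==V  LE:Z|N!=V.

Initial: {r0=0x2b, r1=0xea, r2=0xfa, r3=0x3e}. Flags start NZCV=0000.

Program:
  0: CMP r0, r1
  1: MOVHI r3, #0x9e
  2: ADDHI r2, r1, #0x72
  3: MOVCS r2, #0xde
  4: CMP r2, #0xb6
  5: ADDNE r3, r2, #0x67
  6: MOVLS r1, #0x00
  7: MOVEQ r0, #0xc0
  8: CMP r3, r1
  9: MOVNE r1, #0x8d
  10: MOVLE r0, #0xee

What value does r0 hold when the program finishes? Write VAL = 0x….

[0] flags=0000 → (cmp)
[1] flags=0000 HI?F → skip
[2] flags=0000 HI?F → skip
[3] flags=0000 CS?F → skip
[4] flags=0010 → (cmp)
[5] flags=0010 NE?T → r3=0x61
[6] flags=0010 LS?F → skip
[7] flags=0010 EQ?F → skip
[8] flags=0000 → (cmp)
[9] flags=0000 NE?T → r1=0x8d
[10] flags=0000 LE?F → skip

VAL = 0x2b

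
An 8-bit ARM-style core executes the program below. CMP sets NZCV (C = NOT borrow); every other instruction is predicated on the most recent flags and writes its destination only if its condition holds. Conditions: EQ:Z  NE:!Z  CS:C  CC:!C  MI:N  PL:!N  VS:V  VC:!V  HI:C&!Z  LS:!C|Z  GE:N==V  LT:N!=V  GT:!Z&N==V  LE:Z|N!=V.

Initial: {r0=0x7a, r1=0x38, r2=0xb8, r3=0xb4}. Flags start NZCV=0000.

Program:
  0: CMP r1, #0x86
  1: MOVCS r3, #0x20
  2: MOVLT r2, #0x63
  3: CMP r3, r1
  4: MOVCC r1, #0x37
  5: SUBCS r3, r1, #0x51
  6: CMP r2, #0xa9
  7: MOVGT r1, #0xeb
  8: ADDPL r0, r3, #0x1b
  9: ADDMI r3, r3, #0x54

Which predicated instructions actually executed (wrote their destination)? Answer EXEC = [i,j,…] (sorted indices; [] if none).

[0] flags=1001 → (cmp)
[1] flags=1001 CS?F → skip
[2] flags=1001 LT?F → skip
[3] flags=0011 → (cmp)
[4] flags=0011 CC?F → skip
[5] flags=0011 CS?T → r3=0xe7
[6] flags=0010 → (cmp)
[7] flags=0010 GT?T → r1=0xeb
[8] flags=0010 PL?T → r0=0x02
[9] flags=0010 MI?F → skip

EXEC = [5,7,8]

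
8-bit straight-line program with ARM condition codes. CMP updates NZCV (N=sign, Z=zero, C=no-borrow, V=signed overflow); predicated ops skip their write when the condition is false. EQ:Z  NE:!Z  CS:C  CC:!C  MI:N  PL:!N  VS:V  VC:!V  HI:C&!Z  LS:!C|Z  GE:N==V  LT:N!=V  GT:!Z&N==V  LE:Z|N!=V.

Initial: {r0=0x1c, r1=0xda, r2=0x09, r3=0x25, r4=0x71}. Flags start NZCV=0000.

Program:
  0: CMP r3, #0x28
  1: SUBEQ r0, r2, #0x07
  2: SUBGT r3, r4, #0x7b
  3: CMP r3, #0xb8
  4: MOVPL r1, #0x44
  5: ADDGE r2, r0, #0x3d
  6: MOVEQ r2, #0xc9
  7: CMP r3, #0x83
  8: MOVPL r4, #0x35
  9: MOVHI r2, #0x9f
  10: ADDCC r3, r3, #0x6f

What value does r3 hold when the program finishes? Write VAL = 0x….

[0] flags=1000 → (cmp)
[1] flags=1000 EQ?F → skip
[2] flags=1000 GT?F → skip
[3] flags=0000 → (cmp)
[4] flags=0000 PL?T → r1=0x44
[5] flags=0000 GE?T → r2=0x59
[6] flags=0000 EQ?F → skip
[7] flags=1001 → (cmp)
[8] flags=1001 PL?F → skip
[9] flags=1001 HI?F → skip
[10] flags=1001 CC?T → r3=0x94

VAL = 0x94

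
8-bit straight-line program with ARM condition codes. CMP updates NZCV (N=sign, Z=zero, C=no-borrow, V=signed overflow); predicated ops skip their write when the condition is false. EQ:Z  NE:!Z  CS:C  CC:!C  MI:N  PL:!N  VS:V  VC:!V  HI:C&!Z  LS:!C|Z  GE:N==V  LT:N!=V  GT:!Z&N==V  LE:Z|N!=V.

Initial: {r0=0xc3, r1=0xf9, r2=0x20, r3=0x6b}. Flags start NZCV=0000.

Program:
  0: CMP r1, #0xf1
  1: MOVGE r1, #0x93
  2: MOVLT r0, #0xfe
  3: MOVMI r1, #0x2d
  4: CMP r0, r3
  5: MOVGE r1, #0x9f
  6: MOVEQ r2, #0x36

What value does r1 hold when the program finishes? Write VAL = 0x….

VAL = 0x93

0: ✓ CMP  NZCV=0010
1: ✓ MOVGE  r1←0x93
2: · MOVLT
3: · MOVMI
4: ✓ CMP  NZCV=0011
5: · MOVGE
6: · MOVEQ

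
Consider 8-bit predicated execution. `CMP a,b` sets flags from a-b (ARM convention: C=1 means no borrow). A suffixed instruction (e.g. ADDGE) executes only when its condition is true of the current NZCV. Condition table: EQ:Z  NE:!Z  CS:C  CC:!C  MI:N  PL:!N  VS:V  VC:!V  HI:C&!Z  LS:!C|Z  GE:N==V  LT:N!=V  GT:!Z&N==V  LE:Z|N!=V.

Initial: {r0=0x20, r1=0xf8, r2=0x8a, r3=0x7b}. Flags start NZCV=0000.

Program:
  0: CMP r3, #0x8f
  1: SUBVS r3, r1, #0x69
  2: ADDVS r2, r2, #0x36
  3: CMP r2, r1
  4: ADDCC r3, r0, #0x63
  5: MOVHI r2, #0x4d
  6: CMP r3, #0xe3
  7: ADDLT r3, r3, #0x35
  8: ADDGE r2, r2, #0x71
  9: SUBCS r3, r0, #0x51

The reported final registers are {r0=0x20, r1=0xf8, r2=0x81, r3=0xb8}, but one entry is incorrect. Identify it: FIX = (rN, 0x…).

FIX = (r2, 0xc0)

[0] flags=1001 → (cmp)
[1] flags=1001 VS?T → r3=0x8f
[2] flags=1001 VS?T → r2=0xc0
[3] flags=1000 → (cmp)
[4] flags=1000 CC?T → r3=0x83
[5] flags=1000 HI?F → skip
[6] flags=1000 → (cmp)
[7] flags=1000 LT?T → r3=0xb8
[8] flags=1000 GE?F → skip
[9] flags=1000 CS?F → skip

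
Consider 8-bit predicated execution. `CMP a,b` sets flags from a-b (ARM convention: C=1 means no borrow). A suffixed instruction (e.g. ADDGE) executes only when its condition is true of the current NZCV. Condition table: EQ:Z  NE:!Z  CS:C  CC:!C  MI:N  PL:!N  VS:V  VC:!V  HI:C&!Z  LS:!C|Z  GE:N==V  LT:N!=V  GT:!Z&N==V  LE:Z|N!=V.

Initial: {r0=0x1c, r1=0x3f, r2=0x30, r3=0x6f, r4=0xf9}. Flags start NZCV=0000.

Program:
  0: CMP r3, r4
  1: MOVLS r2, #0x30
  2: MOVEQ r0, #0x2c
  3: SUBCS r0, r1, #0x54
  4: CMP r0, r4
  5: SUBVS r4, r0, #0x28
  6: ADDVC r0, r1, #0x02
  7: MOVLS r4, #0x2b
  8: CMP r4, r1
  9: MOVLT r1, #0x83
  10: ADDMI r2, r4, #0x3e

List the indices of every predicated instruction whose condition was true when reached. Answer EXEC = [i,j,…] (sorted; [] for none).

[0] flags=0000 → (cmp)
[1] flags=0000 LS?T → r2=0x30
[2] flags=0000 EQ?F → skip
[3] flags=0000 CS?F → skip
[4] flags=0000 → (cmp)
[5] flags=0000 VS?F → skip
[6] flags=0000 VC?T → r0=0x41
[7] flags=0000 LS?T → r4=0x2b
[8] flags=1000 → (cmp)
[9] flags=1000 LT?T → r1=0x83
[10] flags=1000 MI?T → r2=0x69

EXEC = [1,6,7,9,10]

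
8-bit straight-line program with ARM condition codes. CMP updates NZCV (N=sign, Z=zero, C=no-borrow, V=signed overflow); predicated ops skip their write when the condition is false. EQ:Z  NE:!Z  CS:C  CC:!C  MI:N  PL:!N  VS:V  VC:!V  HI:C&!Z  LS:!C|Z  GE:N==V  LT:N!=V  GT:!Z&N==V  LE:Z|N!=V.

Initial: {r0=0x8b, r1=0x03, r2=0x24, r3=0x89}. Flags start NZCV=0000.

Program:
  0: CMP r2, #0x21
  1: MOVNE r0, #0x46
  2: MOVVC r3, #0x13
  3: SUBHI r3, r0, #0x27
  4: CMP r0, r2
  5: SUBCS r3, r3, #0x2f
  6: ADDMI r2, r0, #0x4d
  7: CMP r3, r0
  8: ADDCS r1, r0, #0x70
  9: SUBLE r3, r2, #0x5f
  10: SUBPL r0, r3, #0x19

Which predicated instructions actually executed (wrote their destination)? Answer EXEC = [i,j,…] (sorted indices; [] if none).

0: ✓ CMP  NZCV=0010
1: ✓ MOVNE  r0←0x46
2: ✓ MOVVC  r3←0x13
3: ✓ SUBHI  r3←0x1f
4: ✓ CMP  NZCV=0010
5: ✓ SUBCS  r3←0xf0
6: · ADDMI
7: ✓ CMP  NZCV=1010
8: ✓ ADDCS  r1←0xb6
9: ✓ SUBLE  r3←0xc5
10: · SUBPL

EXEC = [1,2,3,5,8,9]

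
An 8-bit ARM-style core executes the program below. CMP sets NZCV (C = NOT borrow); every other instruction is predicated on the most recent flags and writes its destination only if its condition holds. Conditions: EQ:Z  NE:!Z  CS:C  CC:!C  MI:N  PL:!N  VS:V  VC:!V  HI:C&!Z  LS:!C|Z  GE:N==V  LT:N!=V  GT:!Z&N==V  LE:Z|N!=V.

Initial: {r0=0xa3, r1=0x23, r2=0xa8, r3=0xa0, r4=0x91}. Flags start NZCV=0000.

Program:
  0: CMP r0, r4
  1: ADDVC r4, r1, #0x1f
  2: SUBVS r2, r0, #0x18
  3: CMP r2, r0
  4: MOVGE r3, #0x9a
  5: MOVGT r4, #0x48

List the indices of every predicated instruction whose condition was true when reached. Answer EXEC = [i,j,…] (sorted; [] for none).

EXEC = [1,4,5]

0: ✓ CMP  NZCV=0010
1: ✓ ADDVC  r4←0x42
2: · SUBVS
3: ✓ CMP  NZCV=0010
4: ✓ MOVGE  r3←0x9a
5: ✓ MOVGT  r4←0x48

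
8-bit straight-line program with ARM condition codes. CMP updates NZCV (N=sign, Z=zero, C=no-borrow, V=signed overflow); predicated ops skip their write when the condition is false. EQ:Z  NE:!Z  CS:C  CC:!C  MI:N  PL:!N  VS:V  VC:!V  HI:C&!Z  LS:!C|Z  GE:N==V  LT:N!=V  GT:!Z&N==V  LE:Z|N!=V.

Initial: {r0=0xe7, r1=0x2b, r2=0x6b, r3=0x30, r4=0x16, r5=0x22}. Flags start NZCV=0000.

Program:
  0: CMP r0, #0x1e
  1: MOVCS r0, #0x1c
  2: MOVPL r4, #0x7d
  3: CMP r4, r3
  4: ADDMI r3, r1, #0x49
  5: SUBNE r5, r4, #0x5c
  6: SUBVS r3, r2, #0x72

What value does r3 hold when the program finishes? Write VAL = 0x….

VAL = 0x74

[0] flags=1010 → (cmp)
[1] flags=1010 CS?T → r0=0x1c
[2] flags=1010 PL?F → skip
[3] flags=1000 → (cmp)
[4] flags=1000 MI?T → r3=0x74
[5] flags=1000 NE?T → r5=0xba
[6] flags=1000 VS?F → skip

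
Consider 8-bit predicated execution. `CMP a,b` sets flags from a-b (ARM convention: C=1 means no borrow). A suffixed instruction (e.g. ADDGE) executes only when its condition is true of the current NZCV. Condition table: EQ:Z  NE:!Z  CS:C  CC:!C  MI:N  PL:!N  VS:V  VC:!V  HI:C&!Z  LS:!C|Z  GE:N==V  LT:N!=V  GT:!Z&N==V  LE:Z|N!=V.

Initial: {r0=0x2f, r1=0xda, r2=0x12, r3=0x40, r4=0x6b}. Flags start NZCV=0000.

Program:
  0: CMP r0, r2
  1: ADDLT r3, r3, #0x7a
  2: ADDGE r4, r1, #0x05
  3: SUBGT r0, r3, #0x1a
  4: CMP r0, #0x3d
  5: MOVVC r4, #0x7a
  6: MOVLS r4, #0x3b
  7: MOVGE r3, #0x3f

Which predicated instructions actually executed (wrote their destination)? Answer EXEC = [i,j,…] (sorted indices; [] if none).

0: ✓ CMP  NZCV=0010
1: · ADDLT
2: ✓ ADDGE  r4←0xdf
3: ✓ SUBGT  r0←0x26
4: ✓ CMP  NZCV=1000
5: ✓ MOVVC  r4←0x7a
6: ✓ MOVLS  r4←0x3b
7: · MOVGE

EXEC = [2,3,5,6]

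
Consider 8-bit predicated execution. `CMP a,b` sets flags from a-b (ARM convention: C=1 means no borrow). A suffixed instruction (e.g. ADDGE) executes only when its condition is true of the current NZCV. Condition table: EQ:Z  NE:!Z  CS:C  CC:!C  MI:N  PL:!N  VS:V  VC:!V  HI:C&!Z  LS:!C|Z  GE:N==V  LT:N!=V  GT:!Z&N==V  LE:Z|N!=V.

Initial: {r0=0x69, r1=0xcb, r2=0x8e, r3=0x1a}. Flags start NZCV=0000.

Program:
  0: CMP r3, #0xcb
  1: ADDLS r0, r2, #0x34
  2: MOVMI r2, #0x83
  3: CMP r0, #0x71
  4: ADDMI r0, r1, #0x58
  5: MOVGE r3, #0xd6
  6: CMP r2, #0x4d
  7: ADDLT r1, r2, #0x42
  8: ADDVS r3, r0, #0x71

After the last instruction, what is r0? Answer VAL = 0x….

0: ✓ CMP  NZCV=0000
1: ✓ ADDLS  r0←0xc2
2: · MOVMI
3: ✓ CMP  NZCV=0011
4: · ADDMI
5: · MOVGE
6: ✓ CMP  NZCV=0011
7: ✓ ADDLT  r1←0xd0
8: ✓ ADDVS  r3←0x33

VAL = 0xc2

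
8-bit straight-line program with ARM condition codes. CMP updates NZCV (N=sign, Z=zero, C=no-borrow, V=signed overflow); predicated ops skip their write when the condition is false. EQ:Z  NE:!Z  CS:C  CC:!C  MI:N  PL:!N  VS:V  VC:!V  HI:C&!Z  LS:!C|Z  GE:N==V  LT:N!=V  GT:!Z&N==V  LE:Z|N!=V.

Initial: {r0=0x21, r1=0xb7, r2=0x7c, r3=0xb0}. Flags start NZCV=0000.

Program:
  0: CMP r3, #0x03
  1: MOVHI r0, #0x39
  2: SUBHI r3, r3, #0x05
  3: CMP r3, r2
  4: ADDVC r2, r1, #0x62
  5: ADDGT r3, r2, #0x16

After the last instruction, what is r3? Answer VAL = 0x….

0: ✓ CMP  NZCV=1010
1: ✓ MOVHI  r0←0x39
2: ✓ SUBHI  r3←0xab
3: ✓ CMP  NZCV=0011
4: · ADDVC
5: · ADDGT

VAL = 0xab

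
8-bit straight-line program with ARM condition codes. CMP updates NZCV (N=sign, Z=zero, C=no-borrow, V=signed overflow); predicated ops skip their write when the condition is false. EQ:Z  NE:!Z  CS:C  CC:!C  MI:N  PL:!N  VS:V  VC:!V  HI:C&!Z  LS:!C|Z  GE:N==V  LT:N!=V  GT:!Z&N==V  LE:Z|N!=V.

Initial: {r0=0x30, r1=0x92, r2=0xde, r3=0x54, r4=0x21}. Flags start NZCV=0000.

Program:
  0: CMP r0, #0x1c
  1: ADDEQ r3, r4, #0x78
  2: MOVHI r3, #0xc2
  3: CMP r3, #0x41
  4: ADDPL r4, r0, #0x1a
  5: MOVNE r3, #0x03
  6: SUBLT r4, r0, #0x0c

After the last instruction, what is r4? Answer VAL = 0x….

0: ✓ CMP  NZCV=0010
1: · ADDEQ
2: ✓ MOVHI  r3←0xc2
3: ✓ CMP  NZCV=1010
4: · ADDPL
5: ✓ MOVNE  r3←0x03
6: ✓ SUBLT  r4←0x24

VAL = 0x24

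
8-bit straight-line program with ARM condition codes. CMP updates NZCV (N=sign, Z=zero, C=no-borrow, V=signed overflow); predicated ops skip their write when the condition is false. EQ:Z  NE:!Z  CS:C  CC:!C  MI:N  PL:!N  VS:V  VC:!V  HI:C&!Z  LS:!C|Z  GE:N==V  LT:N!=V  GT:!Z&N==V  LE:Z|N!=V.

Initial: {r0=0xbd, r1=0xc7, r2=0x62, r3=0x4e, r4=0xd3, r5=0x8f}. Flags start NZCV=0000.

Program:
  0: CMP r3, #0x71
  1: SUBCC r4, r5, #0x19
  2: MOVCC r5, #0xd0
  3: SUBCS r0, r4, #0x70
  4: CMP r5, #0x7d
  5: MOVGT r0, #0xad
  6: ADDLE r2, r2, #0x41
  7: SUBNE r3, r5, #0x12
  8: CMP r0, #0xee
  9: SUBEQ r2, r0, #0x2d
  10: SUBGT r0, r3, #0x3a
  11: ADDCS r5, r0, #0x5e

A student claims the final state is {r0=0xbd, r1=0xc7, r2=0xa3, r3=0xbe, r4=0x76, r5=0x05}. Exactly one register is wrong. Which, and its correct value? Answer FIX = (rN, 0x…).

[0] flags=1000 → (cmp)
[1] flags=1000 CC?T → r4=0x76
[2] flags=1000 CC?T → r5=0xd0
[3] flags=1000 CS?F → skip
[4] flags=0011 → (cmp)
[5] flags=0011 GT?F → skip
[6] flags=0011 LE?T → r2=0xa3
[7] flags=0011 NE?T → r3=0xbe
[8] flags=1000 → (cmp)
[9] flags=1000 EQ?F → skip
[10] flags=1000 GT?F → skip
[11] flags=1000 CS?F → skip

FIX = (r5, 0xd0)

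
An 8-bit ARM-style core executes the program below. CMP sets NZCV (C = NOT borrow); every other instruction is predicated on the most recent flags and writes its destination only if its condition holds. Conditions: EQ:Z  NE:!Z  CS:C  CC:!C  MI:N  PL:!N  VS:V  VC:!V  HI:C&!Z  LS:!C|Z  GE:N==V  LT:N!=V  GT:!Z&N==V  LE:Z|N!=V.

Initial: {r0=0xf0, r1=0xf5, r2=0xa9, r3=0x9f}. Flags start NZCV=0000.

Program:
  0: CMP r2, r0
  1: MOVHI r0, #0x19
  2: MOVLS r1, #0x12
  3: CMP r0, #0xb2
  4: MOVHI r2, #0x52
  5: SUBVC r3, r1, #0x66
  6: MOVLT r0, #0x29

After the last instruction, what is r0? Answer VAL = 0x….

VAL = 0xf0

[0] flags=1000 → (cmp)
[1] flags=1000 HI?F → skip
[2] flags=1000 LS?T → r1=0x12
[3] flags=0010 → (cmp)
[4] flags=0010 HI?T → r2=0x52
[5] flags=0010 VC?T → r3=0xac
[6] flags=0010 LT?F → skip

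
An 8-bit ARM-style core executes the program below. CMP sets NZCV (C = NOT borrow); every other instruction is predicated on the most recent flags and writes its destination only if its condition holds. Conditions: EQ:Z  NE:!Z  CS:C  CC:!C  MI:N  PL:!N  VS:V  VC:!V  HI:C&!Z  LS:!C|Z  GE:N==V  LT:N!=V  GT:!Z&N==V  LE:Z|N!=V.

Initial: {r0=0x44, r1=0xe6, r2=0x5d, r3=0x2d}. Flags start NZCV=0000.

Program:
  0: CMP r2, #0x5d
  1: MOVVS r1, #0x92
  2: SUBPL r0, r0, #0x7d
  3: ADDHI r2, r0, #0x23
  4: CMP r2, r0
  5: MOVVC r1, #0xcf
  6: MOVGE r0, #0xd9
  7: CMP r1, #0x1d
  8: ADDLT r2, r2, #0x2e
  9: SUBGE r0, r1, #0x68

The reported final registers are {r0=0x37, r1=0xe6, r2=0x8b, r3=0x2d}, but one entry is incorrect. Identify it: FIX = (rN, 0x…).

FIX = (r0, 0xd9)

0: ✓ CMP  NZCV=0110
1: · MOVVS
2: ✓ SUBPL  r0←0xc7
3: · ADDHI
4: ✓ CMP  NZCV=1001
5: · MOVVC
6: ✓ MOVGE  r0←0xd9
7: ✓ CMP  NZCV=1010
8: ✓ ADDLT  r2←0x8b
9: · SUBGE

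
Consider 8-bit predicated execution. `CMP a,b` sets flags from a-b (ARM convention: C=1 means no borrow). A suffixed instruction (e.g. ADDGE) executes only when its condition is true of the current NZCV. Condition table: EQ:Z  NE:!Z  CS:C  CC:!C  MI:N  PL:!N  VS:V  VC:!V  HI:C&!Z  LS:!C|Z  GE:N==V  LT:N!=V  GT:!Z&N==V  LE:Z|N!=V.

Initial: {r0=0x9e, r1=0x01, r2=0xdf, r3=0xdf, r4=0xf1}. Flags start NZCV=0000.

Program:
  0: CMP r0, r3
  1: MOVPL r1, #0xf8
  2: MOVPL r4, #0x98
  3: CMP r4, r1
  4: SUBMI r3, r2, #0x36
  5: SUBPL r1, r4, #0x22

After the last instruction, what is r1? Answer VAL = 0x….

VAL = 0x01

0: ✓ CMP  NZCV=1000
1: · MOVPL
2: · MOVPL
3: ✓ CMP  NZCV=1010
4: ✓ SUBMI  r3←0xa9
5: · SUBPL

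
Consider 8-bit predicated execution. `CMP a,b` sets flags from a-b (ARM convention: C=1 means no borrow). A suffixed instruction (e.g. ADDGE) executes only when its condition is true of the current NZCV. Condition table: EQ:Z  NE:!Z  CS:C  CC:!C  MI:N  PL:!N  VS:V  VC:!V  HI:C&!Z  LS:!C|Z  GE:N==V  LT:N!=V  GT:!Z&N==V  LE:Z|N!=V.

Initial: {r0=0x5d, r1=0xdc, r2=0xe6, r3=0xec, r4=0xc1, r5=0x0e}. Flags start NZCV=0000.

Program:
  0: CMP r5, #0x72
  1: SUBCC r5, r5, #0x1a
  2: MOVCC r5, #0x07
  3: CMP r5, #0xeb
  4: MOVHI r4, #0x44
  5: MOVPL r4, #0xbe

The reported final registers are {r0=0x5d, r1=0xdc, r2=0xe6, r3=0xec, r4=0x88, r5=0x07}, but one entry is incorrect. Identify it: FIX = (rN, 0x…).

0: ✓ CMP  NZCV=1000
1: ✓ SUBCC  r5←0xf4
2: ✓ MOVCC  r5←0x07
3: ✓ CMP  NZCV=0000
4: · MOVHI
5: ✓ MOVPL  r4←0xbe

FIX = (r4, 0xbe)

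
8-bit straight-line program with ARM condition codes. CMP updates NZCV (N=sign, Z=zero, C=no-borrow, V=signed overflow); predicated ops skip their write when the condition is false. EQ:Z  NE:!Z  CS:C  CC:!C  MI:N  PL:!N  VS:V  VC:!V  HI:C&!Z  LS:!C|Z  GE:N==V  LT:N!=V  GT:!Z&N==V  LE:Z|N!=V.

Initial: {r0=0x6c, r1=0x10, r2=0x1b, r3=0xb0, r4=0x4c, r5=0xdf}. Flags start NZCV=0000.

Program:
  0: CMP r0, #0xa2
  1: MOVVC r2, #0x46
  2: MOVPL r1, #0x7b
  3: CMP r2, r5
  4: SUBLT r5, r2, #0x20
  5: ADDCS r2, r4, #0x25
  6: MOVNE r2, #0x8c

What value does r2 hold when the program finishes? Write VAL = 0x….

VAL = 0x8c

[0] flags=1001 → (cmp)
[1] flags=1001 VC?F → skip
[2] flags=1001 PL?F → skip
[3] flags=0000 → (cmp)
[4] flags=0000 LT?F → skip
[5] flags=0000 CS?F → skip
[6] flags=0000 NE?T → r2=0x8c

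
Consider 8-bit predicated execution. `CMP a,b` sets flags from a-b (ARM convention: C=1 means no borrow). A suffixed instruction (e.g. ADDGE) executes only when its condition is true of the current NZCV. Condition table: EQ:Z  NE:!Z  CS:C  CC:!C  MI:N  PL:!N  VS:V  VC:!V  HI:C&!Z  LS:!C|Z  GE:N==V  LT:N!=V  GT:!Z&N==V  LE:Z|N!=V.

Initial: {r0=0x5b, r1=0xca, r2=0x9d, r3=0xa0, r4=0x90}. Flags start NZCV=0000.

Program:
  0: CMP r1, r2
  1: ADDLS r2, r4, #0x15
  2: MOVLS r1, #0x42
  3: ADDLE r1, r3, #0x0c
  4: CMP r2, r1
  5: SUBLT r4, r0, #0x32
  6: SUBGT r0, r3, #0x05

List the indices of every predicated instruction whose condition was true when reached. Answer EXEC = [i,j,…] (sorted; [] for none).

[0] flags=0010 → (cmp)
[1] flags=0010 LS?F → skip
[2] flags=0010 LS?F → skip
[3] flags=0010 LE?F → skip
[4] flags=1000 → (cmp)
[5] flags=1000 LT?T → r4=0x29
[6] flags=1000 GT?F → skip

EXEC = [5]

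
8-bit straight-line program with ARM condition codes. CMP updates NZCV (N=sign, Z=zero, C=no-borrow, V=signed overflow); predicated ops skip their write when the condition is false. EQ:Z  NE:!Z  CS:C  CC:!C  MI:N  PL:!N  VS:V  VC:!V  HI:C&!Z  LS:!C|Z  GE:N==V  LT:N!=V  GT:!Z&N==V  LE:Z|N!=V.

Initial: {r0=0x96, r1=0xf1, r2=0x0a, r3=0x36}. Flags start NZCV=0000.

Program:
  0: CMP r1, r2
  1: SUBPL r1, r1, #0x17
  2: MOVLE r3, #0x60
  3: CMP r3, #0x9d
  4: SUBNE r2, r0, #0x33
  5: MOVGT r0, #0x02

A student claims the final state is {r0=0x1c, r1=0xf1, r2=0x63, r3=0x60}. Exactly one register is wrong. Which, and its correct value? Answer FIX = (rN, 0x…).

0: ✓ CMP  NZCV=1010
1: · SUBPL
2: ✓ MOVLE  r3←0x60
3: ✓ CMP  NZCV=1001
4: ✓ SUBNE  r2←0x63
5: ✓ MOVGT  r0←0x02

FIX = (r0, 0x02)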